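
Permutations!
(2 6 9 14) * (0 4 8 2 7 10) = (0 4 8 2 6 9 14 7 10) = [4, 1, 6, 3, 8, 5, 9, 10, 2, 14, 0, 11, 12, 13, 7]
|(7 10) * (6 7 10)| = |(10)(6 7)| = 2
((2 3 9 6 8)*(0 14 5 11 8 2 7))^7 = (0 14 5 11 8 7)(2 6 9 3)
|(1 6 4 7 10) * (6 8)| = 6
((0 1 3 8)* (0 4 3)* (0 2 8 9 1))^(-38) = (1 3 8)(2 9 4)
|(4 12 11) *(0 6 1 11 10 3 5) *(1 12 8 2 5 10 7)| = |(0 6 12 7 1 11 4 8 2 5)(3 10)| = 10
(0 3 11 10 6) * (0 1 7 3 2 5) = (0 2 5)(1 7 3 11 10 6) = [2, 7, 5, 11, 4, 0, 1, 3, 8, 9, 6, 10]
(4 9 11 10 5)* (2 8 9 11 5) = (2 8 9 5 4 11 10) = [0, 1, 8, 3, 11, 4, 6, 7, 9, 5, 2, 10]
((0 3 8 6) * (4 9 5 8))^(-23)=((0 3 4 9 5 8 6))^(-23)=(0 8 9 3 6 5 4)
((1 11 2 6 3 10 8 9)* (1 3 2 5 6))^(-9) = (1 11 5 6 2)(3 9 8 10)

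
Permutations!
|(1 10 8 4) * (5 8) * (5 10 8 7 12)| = |(1 8 4)(5 7 12)| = 3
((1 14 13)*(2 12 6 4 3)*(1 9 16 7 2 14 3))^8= (1 12 16 14 4 2 9 3 6 7 13)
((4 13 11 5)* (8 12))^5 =(4 13 11 5)(8 12)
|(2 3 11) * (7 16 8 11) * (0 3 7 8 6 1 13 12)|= |(0 3 8 11 2 7 16 6 1 13 12)|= 11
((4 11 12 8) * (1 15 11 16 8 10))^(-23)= (1 11 10 15 12)(4 16 8)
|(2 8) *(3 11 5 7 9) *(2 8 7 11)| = 4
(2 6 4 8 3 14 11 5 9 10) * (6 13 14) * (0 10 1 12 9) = (0 10 2 13 14 11 5)(1 12 9)(3 6 4 8) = [10, 12, 13, 6, 8, 0, 4, 7, 3, 1, 2, 5, 9, 14, 11]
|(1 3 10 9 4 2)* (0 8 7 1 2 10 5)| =|(0 8 7 1 3 5)(4 10 9)| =6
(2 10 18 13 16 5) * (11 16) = [0, 1, 10, 3, 4, 2, 6, 7, 8, 9, 18, 16, 12, 11, 14, 15, 5, 17, 13] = (2 10 18 13 11 16 5)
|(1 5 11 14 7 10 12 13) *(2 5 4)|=|(1 4 2 5 11 14 7 10 12 13)|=10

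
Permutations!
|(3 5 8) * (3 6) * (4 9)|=4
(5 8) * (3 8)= (3 8 5)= [0, 1, 2, 8, 4, 3, 6, 7, 5]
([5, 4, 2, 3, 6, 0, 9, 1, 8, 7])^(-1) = (0 5)(1 7 9 6 4)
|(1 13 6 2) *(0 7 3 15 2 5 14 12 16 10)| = 13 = |(0 7 3 15 2 1 13 6 5 14 12 16 10)|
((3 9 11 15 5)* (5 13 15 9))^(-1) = ((3 5)(9 11)(13 15))^(-1) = (3 5)(9 11)(13 15)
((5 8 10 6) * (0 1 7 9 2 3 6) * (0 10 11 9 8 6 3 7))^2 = (2 8 9 7 11)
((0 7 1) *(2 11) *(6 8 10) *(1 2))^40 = ((0 7 2 11 1)(6 8 10))^40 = (11)(6 8 10)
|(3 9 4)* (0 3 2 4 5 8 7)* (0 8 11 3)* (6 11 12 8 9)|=30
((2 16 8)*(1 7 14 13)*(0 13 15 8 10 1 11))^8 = ((0 13 11)(1 7 14 15 8 2 16 10))^8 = (16)(0 11 13)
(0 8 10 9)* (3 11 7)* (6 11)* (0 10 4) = (0 8 4)(3 6 11 7)(9 10) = [8, 1, 2, 6, 0, 5, 11, 3, 4, 10, 9, 7]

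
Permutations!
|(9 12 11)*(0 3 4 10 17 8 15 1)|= |(0 3 4 10 17 8 15 1)(9 12 11)|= 24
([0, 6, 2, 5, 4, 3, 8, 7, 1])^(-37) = [0, 8, 2, 5, 4, 3, 1, 7, 6]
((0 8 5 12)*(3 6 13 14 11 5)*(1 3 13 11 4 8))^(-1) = (0 12 5 11 6 3 1)(4 14 13 8)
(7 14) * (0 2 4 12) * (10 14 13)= (0 2 4 12)(7 13 10 14)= [2, 1, 4, 3, 12, 5, 6, 13, 8, 9, 14, 11, 0, 10, 7]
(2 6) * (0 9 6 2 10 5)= (0 9 6 10 5)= [9, 1, 2, 3, 4, 0, 10, 7, 8, 6, 5]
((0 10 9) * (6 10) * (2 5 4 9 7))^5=(0 5 10 9 2 6 4 7)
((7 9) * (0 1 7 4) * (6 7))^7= (0 1 6 7 9 4)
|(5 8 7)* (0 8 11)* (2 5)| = 6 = |(0 8 7 2 5 11)|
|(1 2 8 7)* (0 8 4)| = 6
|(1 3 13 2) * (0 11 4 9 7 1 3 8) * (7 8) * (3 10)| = |(0 11 4 9 8)(1 7)(2 10 3 13)| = 20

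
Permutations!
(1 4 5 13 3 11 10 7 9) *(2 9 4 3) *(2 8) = (1 3 11 10 7 4 5 13 8 2 9) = [0, 3, 9, 11, 5, 13, 6, 4, 2, 1, 7, 10, 12, 8]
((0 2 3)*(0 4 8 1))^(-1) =((0 2 3 4 8 1))^(-1) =(0 1 8 4 3 2)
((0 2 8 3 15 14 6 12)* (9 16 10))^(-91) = ((0 2 8 3 15 14 6 12)(9 16 10))^(-91) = (0 14 8 12 15 2 6 3)(9 10 16)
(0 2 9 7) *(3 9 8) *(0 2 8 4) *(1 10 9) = (0 8 3 1 10 9 7 2 4) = [8, 10, 4, 1, 0, 5, 6, 2, 3, 7, 9]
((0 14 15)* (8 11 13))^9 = ((0 14 15)(8 11 13))^9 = (15)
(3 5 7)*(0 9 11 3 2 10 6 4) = (0 9 11 3 5 7 2 10 6 4) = [9, 1, 10, 5, 0, 7, 4, 2, 8, 11, 6, 3]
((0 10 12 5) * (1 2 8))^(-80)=(12)(1 2 8)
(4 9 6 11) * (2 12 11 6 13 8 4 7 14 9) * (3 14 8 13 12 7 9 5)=(2 7 8 4)(3 14 5)(9 12 11)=[0, 1, 7, 14, 2, 3, 6, 8, 4, 12, 10, 9, 11, 13, 5]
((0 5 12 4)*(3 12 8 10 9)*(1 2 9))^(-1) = (0 4 12 3 9 2 1 10 8 5)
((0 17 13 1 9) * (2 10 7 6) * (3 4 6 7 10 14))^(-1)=(0 9 1 13 17)(2 6 4 3 14)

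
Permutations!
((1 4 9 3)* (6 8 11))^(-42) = ((1 4 9 3)(6 8 11))^(-42) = (11)(1 9)(3 4)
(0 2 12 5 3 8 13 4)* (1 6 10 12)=(0 2 1 6 10 12 5 3 8 13 4)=[2, 6, 1, 8, 0, 3, 10, 7, 13, 9, 12, 11, 5, 4]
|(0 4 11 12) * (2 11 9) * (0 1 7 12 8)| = 6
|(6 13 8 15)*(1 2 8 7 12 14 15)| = |(1 2 8)(6 13 7 12 14 15)| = 6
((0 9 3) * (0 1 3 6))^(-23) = (0 9 6)(1 3)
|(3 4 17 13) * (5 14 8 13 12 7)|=9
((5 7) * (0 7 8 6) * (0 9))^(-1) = ((0 7 5 8 6 9))^(-1) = (0 9 6 8 5 7)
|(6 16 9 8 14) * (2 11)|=|(2 11)(6 16 9 8 14)|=10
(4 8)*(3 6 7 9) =(3 6 7 9)(4 8) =[0, 1, 2, 6, 8, 5, 7, 9, 4, 3]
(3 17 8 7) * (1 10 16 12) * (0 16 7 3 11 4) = (0 16 12 1 10 7 11 4)(3 17 8) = [16, 10, 2, 17, 0, 5, 6, 11, 3, 9, 7, 4, 1, 13, 14, 15, 12, 8]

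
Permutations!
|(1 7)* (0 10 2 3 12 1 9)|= 8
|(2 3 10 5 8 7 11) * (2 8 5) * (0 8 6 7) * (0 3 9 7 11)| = 14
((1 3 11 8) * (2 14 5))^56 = (2 5 14)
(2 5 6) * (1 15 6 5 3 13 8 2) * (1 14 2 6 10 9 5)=(1 15 10 9 5)(2 3 13 8 6 14)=[0, 15, 3, 13, 4, 1, 14, 7, 6, 5, 9, 11, 12, 8, 2, 10]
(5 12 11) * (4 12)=(4 12 11 5)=[0, 1, 2, 3, 12, 4, 6, 7, 8, 9, 10, 5, 11]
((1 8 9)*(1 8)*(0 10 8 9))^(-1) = ((0 10 8))^(-1) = (0 8 10)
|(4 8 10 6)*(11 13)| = |(4 8 10 6)(11 13)| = 4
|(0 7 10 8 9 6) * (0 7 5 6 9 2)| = |(0 5 6 7 10 8 2)| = 7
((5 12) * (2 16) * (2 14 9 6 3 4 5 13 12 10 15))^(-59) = ((2 16 14 9 6 3 4 5 10 15)(12 13))^(-59) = (2 16 14 9 6 3 4 5 10 15)(12 13)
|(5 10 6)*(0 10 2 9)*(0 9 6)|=6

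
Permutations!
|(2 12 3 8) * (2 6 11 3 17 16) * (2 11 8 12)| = 10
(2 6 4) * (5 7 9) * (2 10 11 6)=(4 10 11 6)(5 7 9)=[0, 1, 2, 3, 10, 7, 4, 9, 8, 5, 11, 6]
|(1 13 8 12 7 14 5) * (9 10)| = |(1 13 8 12 7 14 5)(9 10)| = 14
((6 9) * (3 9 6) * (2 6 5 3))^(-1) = ((2 6 5 3 9))^(-1) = (2 9 3 5 6)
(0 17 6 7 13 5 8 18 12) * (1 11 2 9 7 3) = (0 17 6 3 1 11 2 9 7 13 5 8 18 12) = [17, 11, 9, 1, 4, 8, 3, 13, 18, 7, 10, 2, 0, 5, 14, 15, 16, 6, 12]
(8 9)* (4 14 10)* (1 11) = (1 11)(4 14 10)(8 9) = [0, 11, 2, 3, 14, 5, 6, 7, 9, 8, 4, 1, 12, 13, 10]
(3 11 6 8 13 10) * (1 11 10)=(1 11 6 8 13)(3 10)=[0, 11, 2, 10, 4, 5, 8, 7, 13, 9, 3, 6, 12, 1]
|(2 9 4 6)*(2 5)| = 5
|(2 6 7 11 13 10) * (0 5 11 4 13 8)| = 12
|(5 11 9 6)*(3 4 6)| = 6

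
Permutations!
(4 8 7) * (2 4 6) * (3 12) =[0, 1, 4, 12, 8, 5, 2, 6, 7, 9, 10, 11, 3] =(2 4 8 7 6)(3 12)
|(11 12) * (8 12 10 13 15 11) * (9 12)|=|(8 9 12)(10 13 15 11)|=12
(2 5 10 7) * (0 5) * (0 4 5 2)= (0 2 4 5 10 7)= [2, 1, 4, 3, 5, 10, 6, 0, 8, 9, 7]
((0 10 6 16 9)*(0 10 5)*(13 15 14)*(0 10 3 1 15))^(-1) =(0 13 14 15 1 3 9 16 6 10 5)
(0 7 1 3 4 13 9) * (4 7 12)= [12, 3, 2, 7, 13, 5, 6, 1, 8, 0, 10, 11, 4, 9]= (0 12 4 13 9)(1 3 7)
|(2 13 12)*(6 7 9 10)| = 12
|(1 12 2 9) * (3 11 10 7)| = |(1 12 2 9)(3 11 10 7)| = 4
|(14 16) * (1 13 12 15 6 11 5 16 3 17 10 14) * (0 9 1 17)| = |(0 9 1 13 12 15 6 11 5 16 17 10 14 3)| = 14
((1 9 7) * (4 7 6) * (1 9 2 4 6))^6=((1 2 4 7 9))^6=(1 2 4 7 9)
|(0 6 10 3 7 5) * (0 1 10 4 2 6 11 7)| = 21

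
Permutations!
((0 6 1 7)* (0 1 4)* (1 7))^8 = (7)(0 4 6)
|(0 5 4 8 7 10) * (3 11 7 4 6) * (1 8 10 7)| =|(0 5 6 3 11 1 8 4 10)| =9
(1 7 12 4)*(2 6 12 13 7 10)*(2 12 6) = (1 10 12 4)(7 13) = [0, 10, 2, 3, 1, 5, 6, 13, 8, 9, 12, 11, 4, 7]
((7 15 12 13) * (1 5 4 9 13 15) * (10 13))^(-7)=((1 5 4 9 10 13 7)(12 15))^(-7)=(12 15)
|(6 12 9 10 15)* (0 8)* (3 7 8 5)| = 5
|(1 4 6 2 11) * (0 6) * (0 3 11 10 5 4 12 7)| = |(0 6 2 10 5 4 3 11 1 12 7)| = 11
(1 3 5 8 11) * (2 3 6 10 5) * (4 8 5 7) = (1 6 10 7 4 8 11)(2 3) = [0, 6, 3, 2, 8, 5, 10, 4, 11, 9, 7, 1]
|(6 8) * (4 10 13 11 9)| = 10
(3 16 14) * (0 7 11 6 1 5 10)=(0 7 11 6 1 5 10)(3 16 14)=[7, 5, 2, 16, 4, 10, 1, 11, 8, 9, 0, 6, 12, 13, 3, 15, 14]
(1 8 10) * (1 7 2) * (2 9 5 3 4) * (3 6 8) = (1 3 4 2)(5 6 8 10 7 9) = [0, 3, 1, 4, 2, 6, 8, 9, 10, 5, 7]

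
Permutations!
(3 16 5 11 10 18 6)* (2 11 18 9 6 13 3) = (2 11 10 9 6)(3 16 5 18 13) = [0, 1, 11, 16, 4, 18, 2, 7, 8, 6, 9, 10, 12, 3, 14, 15, 5, 17, 13]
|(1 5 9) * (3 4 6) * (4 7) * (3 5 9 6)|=6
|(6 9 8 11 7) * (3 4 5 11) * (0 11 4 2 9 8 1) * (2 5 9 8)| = 11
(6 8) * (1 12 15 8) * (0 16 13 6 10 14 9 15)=[16, 12, 2, 3, 4, 5, 1, 7, 10, 15, 14, 11, 0, 6, 9, 8, 13]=(0 16 13 6 1 12)(8 10 14 9 15)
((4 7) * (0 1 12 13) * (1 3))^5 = (13)(4 7)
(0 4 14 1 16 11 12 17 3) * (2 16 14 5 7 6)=[4, 14, 16, 0, 5, 7, 2, 6, 8, 9, 10, 12, 17, 13, 1, 15, 11, 3]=(0 4 5 7 6 2 16 11 12 17 3)(1 14)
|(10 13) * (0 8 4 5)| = 4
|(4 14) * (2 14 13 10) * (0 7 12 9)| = 20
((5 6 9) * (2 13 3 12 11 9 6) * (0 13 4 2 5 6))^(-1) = ((0 13 3 12 11 9 6)(2 4))^(-1) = (0 6 9 11 12 3 13)(2 4)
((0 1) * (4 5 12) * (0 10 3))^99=((0 1 10 3)(4 5 12))^99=(12)(0 3 10 1)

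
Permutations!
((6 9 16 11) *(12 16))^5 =((6 9 12 16 11))^5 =(16)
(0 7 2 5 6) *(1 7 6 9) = (0 6)(1 7 2 5 9) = [6, 7, 5, 3, 4, 9, 0, 2, 8, 1]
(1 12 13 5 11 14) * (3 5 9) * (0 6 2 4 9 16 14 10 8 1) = (0 6 2 4 9 3 5 11 10 8 1 12 13 16 14) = [6, 12, 4, 5, 9, 11, 2, 7, 1, 3, 8, 10, 13, 16, 0, 15, 14]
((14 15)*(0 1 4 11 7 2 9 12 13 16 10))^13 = ((0 1 4 11 7 2 9 12 13 16 10)(14 15))^13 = (0 4 7 9 13 10 1 11 2 12 16)(14 15)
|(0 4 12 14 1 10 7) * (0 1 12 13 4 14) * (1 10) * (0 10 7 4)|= 6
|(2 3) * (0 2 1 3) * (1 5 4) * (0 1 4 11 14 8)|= 8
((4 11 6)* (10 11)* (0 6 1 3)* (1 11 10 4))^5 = (11)(0 6 1 3)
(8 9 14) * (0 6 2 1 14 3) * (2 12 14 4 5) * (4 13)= (0 6 12 14 8 9 3)(1 13 4 5 2)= [6, 13, 1, 0, 5, 2, 12, 7, 9, 3, 10, 11, 14, 4, 8]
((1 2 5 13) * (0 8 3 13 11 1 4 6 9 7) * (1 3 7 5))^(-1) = (0 7 8)(1 2)(3 11 5 9 6 4 13)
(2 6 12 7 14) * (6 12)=(2 12 7 14)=[0, 1, 12, 3, 4, 5, 6, 14, 8, 9, 10, 11, 7, 13, 2]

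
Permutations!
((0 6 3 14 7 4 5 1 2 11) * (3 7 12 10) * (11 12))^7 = (0 12 7 3 5 11 2 6 10 4 14 1)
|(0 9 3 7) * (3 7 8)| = 6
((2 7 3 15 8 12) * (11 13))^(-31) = (2 12 8 15 3 7)(11 13)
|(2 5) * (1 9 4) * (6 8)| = 6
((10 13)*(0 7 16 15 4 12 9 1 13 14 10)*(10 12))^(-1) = (0 13 1 9 12 14 10 4 15 16 7)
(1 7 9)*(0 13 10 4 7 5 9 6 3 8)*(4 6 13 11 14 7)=(0 11 14 7 13 10 6 3 8)(1 5 9)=[11, 5, 2, 8, 4, 9, 3, 13, 0, 1, 6, 14, 12, 10, 7]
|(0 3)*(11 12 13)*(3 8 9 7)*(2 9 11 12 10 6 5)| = |(0 8 11 10 6 5 2 9 7 3)(12 13)| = 10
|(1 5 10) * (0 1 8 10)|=6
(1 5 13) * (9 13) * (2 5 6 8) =[0, 6, 5, 3, 4, 9, 8, 7, 2, 13, 10, 11, 12, 1] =(1 6 8 2 5 9 13)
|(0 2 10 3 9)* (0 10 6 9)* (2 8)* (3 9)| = 10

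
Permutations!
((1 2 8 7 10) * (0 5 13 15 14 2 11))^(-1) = (0 11 1 10 7 8 2 14 15 13 5)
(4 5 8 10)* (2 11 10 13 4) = (2 11 10)(4 5 8 13) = [0, 1, 11, 3, 5, 8, 6, 7, 13, 9, 2, 10, 12, 4]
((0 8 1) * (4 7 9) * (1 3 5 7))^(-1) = (0 1 4 9 7 5 3 8)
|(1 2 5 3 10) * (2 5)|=4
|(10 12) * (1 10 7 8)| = |(1 10 12 7 8)| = 5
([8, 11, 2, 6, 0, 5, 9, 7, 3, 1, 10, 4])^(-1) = (0 4 11 1 9 6 3 8)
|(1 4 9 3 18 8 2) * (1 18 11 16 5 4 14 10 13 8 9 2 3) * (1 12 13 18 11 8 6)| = |(1 14 10 18 9 12 13 6)(2 11 16 5 4)(3 8)| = 40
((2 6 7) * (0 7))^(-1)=((0 7 2 6))^(-1)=(0 6 2 7)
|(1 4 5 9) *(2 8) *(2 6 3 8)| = |(1 4 5 9)(3 8 6)| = 12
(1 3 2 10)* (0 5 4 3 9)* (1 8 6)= (0 5 4 3 2 10 8 6 1 9)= [5, 9, 10, 2, 3, 4, 1, 7, 6, 0, 8]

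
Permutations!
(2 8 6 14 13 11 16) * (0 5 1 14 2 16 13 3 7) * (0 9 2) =(16)(0 5 1 14 3 7 9 2 8 6)(11 13) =[5, 14, 8, 7, 4, 1, 0, 9, 6, 2, 10, 13, 12, 11, 3, 15, 16]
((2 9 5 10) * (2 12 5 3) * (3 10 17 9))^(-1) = (2 3)(5 12 10 9 17)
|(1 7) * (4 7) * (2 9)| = |(1 4 7)(2 9)| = 6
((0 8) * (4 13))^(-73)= (0 8)(4 13)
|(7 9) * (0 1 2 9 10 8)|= |(0 1 2 9 7 10 8)|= 7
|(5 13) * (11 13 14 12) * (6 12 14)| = 5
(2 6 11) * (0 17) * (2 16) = (0 17)(2 6 11 16) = [17, 1, 6, 3, 4, 5, 11, 7, 8, 9, 10, 16, 12, 13, 14, 15, 2, 0]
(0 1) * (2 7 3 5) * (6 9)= (0 1)(2 7 3 5)(6 9)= [1, 0, 7, 5, 4, 2, 9, 3, 8, 6]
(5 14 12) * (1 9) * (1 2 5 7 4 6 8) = (1 9 2 5 14 12 7 4 6 8) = [0, 9, 5, 3, 6, 14, 8, 4, 1, 2, 10, 11, 7, 13, 12]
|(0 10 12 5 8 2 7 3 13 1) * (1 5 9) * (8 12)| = 11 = |(0 10 8 2 7 3 13 5 12 9 1)|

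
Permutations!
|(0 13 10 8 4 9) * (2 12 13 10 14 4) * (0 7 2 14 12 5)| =18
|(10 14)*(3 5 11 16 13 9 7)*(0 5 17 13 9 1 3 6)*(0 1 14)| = 13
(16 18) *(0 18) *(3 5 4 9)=[18, 1, 2, 5, 9, 4, 6, 7, 8, 3, 10, 11, 12, 13, 14, 15, 0, 17, 16]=(0 18 16)(3 5 4 9)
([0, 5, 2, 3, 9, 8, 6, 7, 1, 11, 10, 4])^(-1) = [0, 8, 2, 3, 11, 1, 6, 7, 5, 4, 10, 9]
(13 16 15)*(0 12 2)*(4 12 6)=(0 6 4 12 2)(13 16 15)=[6, 1, 0, 3, 12, 5, 4, 7, 8, 9, 10, 11, 2, 16, 14, 13, 15]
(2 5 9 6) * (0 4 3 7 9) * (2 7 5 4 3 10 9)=(0 3 5)(2 4 10 9 6 7)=[3, 1, 4, 5, 10, 0, 7, 2, 8, 6, 9]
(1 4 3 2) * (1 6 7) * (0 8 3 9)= [8, 4, 6, 2, 9, 5, 7, 1, 3, 0]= (0 8 3 2 6 7 1 4 9)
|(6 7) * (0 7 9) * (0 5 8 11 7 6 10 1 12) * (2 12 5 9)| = |(0 6 2 12)(1 5 8 11 7 10)| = 12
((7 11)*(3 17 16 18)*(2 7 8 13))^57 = (2 11 13 7 8)(3 17 16 18)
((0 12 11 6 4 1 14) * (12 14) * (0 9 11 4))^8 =(0 11 14 6 9)(1 4 12)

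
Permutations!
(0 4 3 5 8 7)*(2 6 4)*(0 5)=(0 2 6 4 3)(5 8 7)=[2, 1, 6, 0, 3, 8, 4, 5, 7]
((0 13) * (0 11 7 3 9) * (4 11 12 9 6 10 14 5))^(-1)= ((0 13 12 9)(3 6 10 14 5 4 11 7))^(-1)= (0 9 12 13)(3 7 11 4 5 14 10 6)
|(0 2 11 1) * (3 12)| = 4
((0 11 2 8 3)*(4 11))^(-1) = (0 3 8 2 11 4)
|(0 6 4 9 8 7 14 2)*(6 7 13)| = 20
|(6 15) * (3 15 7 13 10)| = |(3 15 6 7 13 10)| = 6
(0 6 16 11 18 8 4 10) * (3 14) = [6, 1, 2, 14, 10, 5, 16, 7, 4, 9, 0, 18, 12, 13, 3, 15, 11, 17, 8] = (0 6 16 11 18 8 4 10)(3 14)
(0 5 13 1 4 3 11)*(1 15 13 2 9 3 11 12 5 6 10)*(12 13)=(0 6 10 1 4 11)(2 9 3 13 15 12 5)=[6, 4, 9, 13, 11, 2, 10, 7, 8, 3, 1, 0, 5, 15, 14, 12]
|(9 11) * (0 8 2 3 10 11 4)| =8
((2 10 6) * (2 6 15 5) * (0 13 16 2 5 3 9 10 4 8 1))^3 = (0 2 1 16 8 13 4)(3 15 10 9)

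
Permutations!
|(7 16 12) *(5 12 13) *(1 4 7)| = |(1 4 7 16 13 5 12)| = 7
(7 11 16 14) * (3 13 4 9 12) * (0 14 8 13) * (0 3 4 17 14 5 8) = (0 5 8 13 17 14 7 11 16)(4 9 12) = [5, 1, 2, 3, 9, 8, 6, 11, 13, 12, 10, 16, 4, 17, 7, 15, 0, 14]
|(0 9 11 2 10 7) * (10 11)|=4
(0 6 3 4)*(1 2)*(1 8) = (0 6 3 4)(1 2 8) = [6, 2, 8, 4, 0, 5, 3, 7, 1]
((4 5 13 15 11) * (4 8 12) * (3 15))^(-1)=(3 13 5 4 12 8 11 15)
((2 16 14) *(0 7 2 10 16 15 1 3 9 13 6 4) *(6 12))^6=(16)(0 9 7 13 2 12 15 6 1 4 3)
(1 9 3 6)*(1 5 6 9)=[0, 1, 2, 9, 4, 6, 5, 7, 8, 3]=(3 9)(5 6)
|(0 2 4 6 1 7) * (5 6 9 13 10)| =10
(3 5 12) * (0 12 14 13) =[12, 1, 2, 5, 4, 14, 6, 7, 8, 9, 10, 11, 3, 0, 13] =(0 12 3 5 14 13)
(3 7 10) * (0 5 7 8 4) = [5, 1, 2, 8, 0, 7, 6, 10, 4, 9, 3] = (0 5 7 10 3 8 4)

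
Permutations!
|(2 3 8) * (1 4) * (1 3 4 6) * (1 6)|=|(2 4 3 8)|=4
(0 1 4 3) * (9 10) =[1, 4, 2, 0, 3, 5, 6, 7, 8, 10, 9] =(0 1 4 3)(9 10)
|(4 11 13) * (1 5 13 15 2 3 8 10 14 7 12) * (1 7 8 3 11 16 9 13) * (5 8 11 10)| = 60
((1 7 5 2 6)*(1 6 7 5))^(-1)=((1 5 2 7))^(-1)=(1 7 2 5)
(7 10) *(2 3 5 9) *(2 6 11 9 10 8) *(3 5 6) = [0, 1, 5, 6, 4, 10, 11, 8, 2, 3, 7, 9] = (2 5 10 7 8)(3 6 11 9)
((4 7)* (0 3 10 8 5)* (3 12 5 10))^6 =(12)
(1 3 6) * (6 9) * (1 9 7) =(1 3 7)(6 9) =[0, 3, 2, 7, 4, 5, 9, 1, 8, 6]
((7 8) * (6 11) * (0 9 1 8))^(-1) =(0 7 8 1 9)(6 11)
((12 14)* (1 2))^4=(14)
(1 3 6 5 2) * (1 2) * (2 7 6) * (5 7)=(1 3 2 5)(6 7)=[0, 3, 5, 2, 4, 1, 7, 6]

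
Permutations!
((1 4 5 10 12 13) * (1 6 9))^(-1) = (1 9 6 13 12 10 5 4)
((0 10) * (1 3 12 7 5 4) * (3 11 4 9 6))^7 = (0 10)(1 11 4)(3 12 7 5 9 6)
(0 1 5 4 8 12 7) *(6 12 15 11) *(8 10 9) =(0 1 5 4 10 9 8 15 11 6 12 7) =[1, 5, 2, 3, 10, 4, 12, 0, 15, 8, 9, 6, 7, 13, 14, 11]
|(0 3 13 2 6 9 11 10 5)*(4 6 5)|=5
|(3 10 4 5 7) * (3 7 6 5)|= |(3 10 4)(5 6)|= 6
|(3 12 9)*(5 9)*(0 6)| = |(0 6)(3 12 5 9)| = 4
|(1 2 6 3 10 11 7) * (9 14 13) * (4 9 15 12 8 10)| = 14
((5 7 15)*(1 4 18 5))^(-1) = ((1 4 18 5 7 15))^(-1) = (1 15 7 5 18 4)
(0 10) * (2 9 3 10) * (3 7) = (0 2 9 7 3 10) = [2, 1, 9, 10, 4, 5, 6, 3, 8, 7, 0]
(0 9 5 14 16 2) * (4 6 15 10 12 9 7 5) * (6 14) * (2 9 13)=[7, 1, 0, 3, 14, 6, 15, 5, 8, 4, 12, 11, 13, 2, 16, 10, 9]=(0 7 5 6 15 10 12 13 2)(4 14 16 9)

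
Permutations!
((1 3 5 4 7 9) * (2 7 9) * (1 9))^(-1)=(9)(1 4 5 3)(2 7)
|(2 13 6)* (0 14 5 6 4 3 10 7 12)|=|(0 14 5 6 2 13 4 3 10 7 12)|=11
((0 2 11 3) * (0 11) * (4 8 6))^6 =(11)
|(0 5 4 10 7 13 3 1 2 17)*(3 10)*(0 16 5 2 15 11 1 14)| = 24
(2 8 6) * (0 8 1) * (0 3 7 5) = [8, 3, 1, 7, 4, 0, 2, 5, 6] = (0 8 6 2 1 3 7 5)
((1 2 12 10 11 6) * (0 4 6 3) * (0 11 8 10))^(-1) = ((0 4 6 1 2 12)(3 11)(8 10))^(-1) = (0 12 2 1 6 4)(3 11)(8 10)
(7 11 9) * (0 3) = [3, 1, 2, 0, 4, 5, 6, 11, 8, 7, 10, 9] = (0 3)(7 11 9)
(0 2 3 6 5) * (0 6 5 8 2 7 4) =[7, 1, 3, 5, 0, 6, 8, 4, 2] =(0 7 4)(2 3 5 6 8)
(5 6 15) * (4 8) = (4 8)(5 6 15) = [0, 1, 2, 3, 8, 6, 15, 7, 4, 9, 10, 11, 12, 13, 14, 5]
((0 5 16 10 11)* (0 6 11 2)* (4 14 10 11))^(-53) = (0 5 16 11 6 4 14 10 2)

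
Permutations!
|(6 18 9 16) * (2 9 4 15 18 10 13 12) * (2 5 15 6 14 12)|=12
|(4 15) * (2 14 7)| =|(2 14 7)(4 15)| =6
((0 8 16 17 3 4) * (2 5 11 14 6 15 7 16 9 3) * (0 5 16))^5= (0 5 7 4 15 3 6 9 14 8 11)(2 17 16)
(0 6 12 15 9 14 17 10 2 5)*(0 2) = [6, 1, 5, 3, 4, 2, 12, 7, 8, 14, 0, 11, 15, 13, 17, 9, 16, 10] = (0 6 12 15 9 14 17 10)(2 5)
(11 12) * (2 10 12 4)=[0, 1, 10, 3, 2, 5, 6, 7, 8, 9, 12, 4, 11]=(2 10 12 11 4)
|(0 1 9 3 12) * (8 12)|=6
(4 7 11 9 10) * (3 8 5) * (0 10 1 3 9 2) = (0 10 4 7 11 2)(1 3 8 5 9) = [10, 3, 0, 8, 7, 9, 6, 11, 5, 1, 4, 2]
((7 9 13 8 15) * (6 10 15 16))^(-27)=((6 10 15 7 9 13 8 16))^(-27)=(6 13 15 16 9 10 8 7)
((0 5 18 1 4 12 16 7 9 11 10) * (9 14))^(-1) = (0 10 11 9 14 7 16 12 4 1 18 5)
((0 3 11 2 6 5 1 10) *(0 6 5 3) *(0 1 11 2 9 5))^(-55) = (0 2 3 6 10 1)(5 9 11)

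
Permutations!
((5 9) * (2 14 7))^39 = (14)(5 9)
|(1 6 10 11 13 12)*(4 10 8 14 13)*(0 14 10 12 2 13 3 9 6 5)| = 12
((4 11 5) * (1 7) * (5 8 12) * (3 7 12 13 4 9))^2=((1 12 5 9 3 7)(4 11 8 13))^2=(1 5 3)(4 8)(7 12 9)(11 13)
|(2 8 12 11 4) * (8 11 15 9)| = |(2 11 4)(8 12 15 9)| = 12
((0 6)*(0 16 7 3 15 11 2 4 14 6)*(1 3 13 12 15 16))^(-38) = ((1 3 16 7 13 12 15 11 2 4 14 6))^(-38) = (1 14 2 15 13 16)(3 6 4 11 12 7)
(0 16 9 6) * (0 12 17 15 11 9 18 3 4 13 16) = [0, 1, 2, 4, 13, 5, 12, 7, 8, 6, 10, 9, 17, 16, 14, 11, 18, 15, 3] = (3 4 13 16 18)(6 12 17 15 11 9)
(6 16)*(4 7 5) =(4 7 5)(6 16) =[0, 1, 2, 3, 7, 4, 16, 5, 8, 9, 10, 11, 12, 13, 14, 15, 6]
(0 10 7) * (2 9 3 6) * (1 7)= (0 10 1 7)(2 9 3 6)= [10, 7, 9, 6, 4, 5, 2, 0, 8, 3, 1]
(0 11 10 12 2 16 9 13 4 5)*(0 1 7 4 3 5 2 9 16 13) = [11, 7, 13, 5, 2, 1, 6, 4, 8, 0, 12, 10, 9, 3, 14, 15, 16] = (16)(0 11 10 12 9)(1 7 4 2 13 3 5)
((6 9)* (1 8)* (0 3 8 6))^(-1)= ((0 3 8 1 6 9))^(-1)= (0 9 6 1 8 3)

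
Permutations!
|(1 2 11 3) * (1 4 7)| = |(1 2 11 3 4 7)| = 6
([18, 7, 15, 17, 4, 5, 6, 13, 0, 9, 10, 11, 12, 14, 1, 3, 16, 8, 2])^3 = [15, 14, 17, 0, 4, 5, 6, 1, 2, 9, 10, 11, 12, 7, 13, 8, 16, 18, 3]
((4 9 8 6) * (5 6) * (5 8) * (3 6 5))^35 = ((3 6 4 9))^35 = (3 9 4 6)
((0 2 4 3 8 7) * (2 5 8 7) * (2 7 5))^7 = (8)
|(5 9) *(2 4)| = 2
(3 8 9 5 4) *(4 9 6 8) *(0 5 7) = (0 5 9 7)(3 4)(6 8) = [5, 1, 2, 4, 3, 9, 8, 0, 6, 7]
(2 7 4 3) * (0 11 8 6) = (0 11 8 6)(2 7 4 3) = [11, 1, 7, 2, 3, 5, 0, 4, 6, 9, 10, 8]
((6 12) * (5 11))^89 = (5 11)(6 12)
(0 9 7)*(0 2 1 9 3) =(0 3)(1 9 7 2) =[3, 9, 1, 0, 4, 5, 6, 2, 8, 7]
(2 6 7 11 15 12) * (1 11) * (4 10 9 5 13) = (1 11 15 12 2 6 7)(4 10 9 5 13) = [0, 11, 6, 3, 10, 13, 7, 1, 8, 5, 9, 15, 2, 4, 14, 12]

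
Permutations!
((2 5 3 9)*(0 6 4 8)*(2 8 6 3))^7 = ((0 3 9 8)(2 5)(4 6))^7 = (0 8 9 3)(2 5)(4 6)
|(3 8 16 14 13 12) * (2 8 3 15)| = 7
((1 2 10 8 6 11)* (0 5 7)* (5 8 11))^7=((0 8 6 5 7)(1 2 10 11))^7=(0 6 7 8 5)(1 11 10 2)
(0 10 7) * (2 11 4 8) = (0 10 7)(2 11 4 8) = [10, 1, 11, 3, 8, 5, 6, 0, 2, 9, 7, 4]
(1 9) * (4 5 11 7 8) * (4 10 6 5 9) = [0, 4, 2, 3, 9, 11, 5, 8, 10, 1, 6, 7] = (1 4 9)(5 11 7 8 10 6)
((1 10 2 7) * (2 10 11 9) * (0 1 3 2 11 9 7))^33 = (0 3 11 1 2 7 9)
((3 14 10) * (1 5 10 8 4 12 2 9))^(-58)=((1 5 10 3 14 8 4 12 2 9))^(-58)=(1 10 14 4 2)(3 8 12 9 5)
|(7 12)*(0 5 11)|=|(0 5 11)(7 12)|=6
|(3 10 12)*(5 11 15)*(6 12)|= 12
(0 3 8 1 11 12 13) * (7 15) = [3, 11, 2, 8, 4, 5, 6, 15, 1, 9, 10, 12, 13, 0, 14, 7] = (0 3 8 1 11 12 13)(7 15)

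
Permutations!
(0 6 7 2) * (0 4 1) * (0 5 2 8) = (0 6 7 8)(1 5 2 4) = [6, 5, 4, 3, 1, 2, 7, 8, 0]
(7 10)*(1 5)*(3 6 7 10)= (10)(1 5)(3 6 7)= [0, 5, 2, 6, 4, 1, 7, 3, 8, 9, 10]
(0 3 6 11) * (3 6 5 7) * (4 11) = [6, 1, 2, 5, 11, 7, 4, 3, 8, 9, 10, 0] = (0 6 4 11)(3 5 7)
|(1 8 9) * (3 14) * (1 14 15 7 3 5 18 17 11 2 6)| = |(1 8 9 14 5 18 17 11 2 6)(3 15 7)| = 30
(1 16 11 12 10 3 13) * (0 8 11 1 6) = [8, 16, 2, 13, 4, 5, 0, 7, 11, 9, 3, 12, 10, 6, 14, 15, 1] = (0 8 11 12 10 3 13 6)(1 16)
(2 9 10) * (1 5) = (1 5)(2 9 10) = [0, 5, 9, 3, 4, 1, 6, 7, 8, 10, 2]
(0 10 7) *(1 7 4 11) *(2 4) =(0 10 2 4 11 1 7) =[10, 7, 4, 3, 11, 5, 6, 0, 8, 9, 2, 1]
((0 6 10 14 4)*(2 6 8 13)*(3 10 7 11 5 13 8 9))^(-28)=(0 3 14)(2 7 5)(4 9 10)(6 11 13)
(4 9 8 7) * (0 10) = (0 10)(4 9 8 7) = [10, 1, 2, 3, 9, 5, 6, 4, 7, 8, 0]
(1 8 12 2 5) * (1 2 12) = (12)(1 8)(2 5) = [0, 8, 5, 3, 4, 2, 6, 7, 1, 9, 10, 11, 12]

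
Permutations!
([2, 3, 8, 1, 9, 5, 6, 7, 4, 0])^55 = [0, 3, 2, 1, 4, 5, 6, 7, 8, 9]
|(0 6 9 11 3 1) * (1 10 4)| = |(0 6 9 11 3 10 4 1)| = 8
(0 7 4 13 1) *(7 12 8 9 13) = (0 12 8 9 13 1)(4 7) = [12, 0, 2, 3, 7, 5, 6, 4, 9, 13, 10, 11, 8, 1]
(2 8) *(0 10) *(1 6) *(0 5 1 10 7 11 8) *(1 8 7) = (0 1 6 10 5 8 2)(7 11) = [1, 6, 0, 3, 4, 8, 10, 11, 2, 9, 5, 7]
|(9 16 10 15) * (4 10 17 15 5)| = 12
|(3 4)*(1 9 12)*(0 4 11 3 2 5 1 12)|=6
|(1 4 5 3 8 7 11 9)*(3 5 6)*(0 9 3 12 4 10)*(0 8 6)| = 11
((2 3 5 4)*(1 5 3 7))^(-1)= (1 7 2 4 5)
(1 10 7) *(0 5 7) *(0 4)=(0 5 7 1 10 4)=[5, 10, 2, 3, 0, 7, 6, 1, 8, 9, 4]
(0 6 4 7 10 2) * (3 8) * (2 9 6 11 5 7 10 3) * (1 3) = (0 11 5 7 1 3 8 2)(4 10 9 6) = [11, 3, 0, 8, 10, 7, 4, 1, 2, 6, 9, 5]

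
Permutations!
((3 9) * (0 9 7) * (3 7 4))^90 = (9)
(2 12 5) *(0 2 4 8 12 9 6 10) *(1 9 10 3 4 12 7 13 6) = (0 2 10)(1 9)(3 4 8 7 13 6)(5 12) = [2, 9, 10, 4, 8, 12, 3, 13, 7, 1, 0, 11, 5, 6]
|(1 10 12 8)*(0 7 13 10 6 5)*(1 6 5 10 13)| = 4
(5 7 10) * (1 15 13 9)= (1 15 13 9)(5 7 10)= [0, 15, 2, 3, 4, 7, 6, 10, 8, 1, 5, 11, 12, 9, 14, 13]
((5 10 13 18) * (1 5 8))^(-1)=(1 8 18 13 10 5)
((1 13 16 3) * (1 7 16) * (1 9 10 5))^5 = ((1 13 9 10 5)(3 7 16))^5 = (3 16 7)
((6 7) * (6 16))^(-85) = (6 16 7)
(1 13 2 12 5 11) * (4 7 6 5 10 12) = (1 13 2 4 7 6 5 11)(10 12) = [0, 13, 4, 3, 7, 11, 5, 6, 8, 9, 12, 1, 10, 2]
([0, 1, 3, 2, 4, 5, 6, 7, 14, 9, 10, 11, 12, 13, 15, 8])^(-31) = [0, 1, 3, 2, 4, 5, 6, 7, 15, 9, 10, 11, 12, 13, 8, 14]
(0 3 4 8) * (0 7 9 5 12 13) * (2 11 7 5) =[3, 1, 11, 4, 8, 12, 6, 9, 5, 2, 10, 7, 13, 0] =(0 3 4 8 5 12 13)(2 11 7 9)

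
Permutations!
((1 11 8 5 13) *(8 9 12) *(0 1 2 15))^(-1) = (0 15 2 13 5 8 12 9 11 1) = ((0 1 11 9 12 8 5 13 2 15))^(-1)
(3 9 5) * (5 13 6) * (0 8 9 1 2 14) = [8, 2, 14, 1, 4, 3, 5, 7, 9, 13, 10, 11, 12, 6, 0] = (0 8 9 13 6 5 3 1 2 14)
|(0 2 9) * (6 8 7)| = 3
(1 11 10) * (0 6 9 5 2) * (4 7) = [6, 11, 0, 3, 7, 2, 9, 4, 8, 5, 1, 10] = (0 6 9 5 2)(1 11 10)(4 7)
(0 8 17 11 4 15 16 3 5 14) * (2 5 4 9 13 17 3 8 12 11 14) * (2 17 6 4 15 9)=(0 12 11 2 5 17 14)(3 15 16 8)(4 9 13 6)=[12, 1, 5, 15, 9, 17, 4, 7, 3, 13, 10, 2, 11, 6, 0, 16, 8, 14]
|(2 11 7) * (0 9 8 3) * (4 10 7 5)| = 12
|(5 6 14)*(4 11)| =6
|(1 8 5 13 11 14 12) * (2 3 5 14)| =20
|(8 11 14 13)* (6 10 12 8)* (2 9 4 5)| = 28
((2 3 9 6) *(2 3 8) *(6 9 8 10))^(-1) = (2 8 3 6 10)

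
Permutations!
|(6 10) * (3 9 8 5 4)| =|(3 9 8 5 4)(6 10)| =10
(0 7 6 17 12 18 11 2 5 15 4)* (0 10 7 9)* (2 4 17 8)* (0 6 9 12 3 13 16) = (0 12 18 11 4 10 7 9 6 8 2 5 15 17 3 13 16) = [12, 1, 5, 13, 10, 15, 8, 9, 2, 6, 7, 4, 18, 16, 14, 17, 0, 3, 11]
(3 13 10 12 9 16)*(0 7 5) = (0 7 5)(3 13 10 12 9 16) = [7, 1, 2, 13, 4, 0, 6, 5, 8, 16, 12, 11, 9, 10, 14, 15, 3]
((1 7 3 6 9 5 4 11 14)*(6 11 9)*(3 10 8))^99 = (1 7 10 8 3 11 14)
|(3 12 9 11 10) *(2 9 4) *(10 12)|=10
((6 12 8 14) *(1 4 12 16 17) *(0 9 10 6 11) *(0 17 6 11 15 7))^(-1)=(0 7 15 14 8 12 4 1 17 11 10 9)(6 16)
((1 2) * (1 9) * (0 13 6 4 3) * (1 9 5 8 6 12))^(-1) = ((0 13 12 1 2 5 8 6 4 3))^(-1) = (0 3 4 6 8 5 2 1 12 13)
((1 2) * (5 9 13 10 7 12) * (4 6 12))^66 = ((1 2)(4 6 12 5 9 13 10 7))^66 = (4 12 9 10)(5 13 7 6)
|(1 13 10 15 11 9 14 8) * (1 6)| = |(1 13 10 15 11 9 14 8 6)| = 9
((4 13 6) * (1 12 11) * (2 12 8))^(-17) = ((1 8 2 12 11)(4 13 6))^(-17) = (1 12 8 11 2)(4 13 6)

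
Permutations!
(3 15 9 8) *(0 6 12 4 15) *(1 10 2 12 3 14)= (0 6 3)(1 10 2 12 4 15 9 8 14)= [6, 10, 12, 0, 15, 5, 3, 7, 14, 8, 2, 11, 4, 13, 1, 9]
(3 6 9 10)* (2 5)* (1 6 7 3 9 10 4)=(1 6 10 9 4)(2 5)(3 7)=[0, 6, 5, 7, 1, 2, 10, 3, 8, 4, 9]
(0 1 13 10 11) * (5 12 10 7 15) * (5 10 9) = (0 1 13 7 15 10 11)(5 12 9) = [1, 13, 2, 3, 4, 12, 6, 15, 8, 5, 11, 0, 9, 7, 14, 10]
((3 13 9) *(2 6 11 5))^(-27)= ((2 6 11 5)(3 13 9))^(-27)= (13)(2 6 11 5)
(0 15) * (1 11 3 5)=(0 15)(1 11 3 5)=[15, 11, 2, 5, 4, 1, 6, 7, 8, 9, 10, 3, 12, 13, 14, 0]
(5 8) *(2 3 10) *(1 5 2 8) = (1 5)(2 3 10 8) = [0, 5, 3, 10, 4, 1, 6, 7, 2, 9, 8]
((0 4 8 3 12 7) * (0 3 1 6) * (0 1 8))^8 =((0 4)(1 6)(3 12 7))^8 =(3 7 12)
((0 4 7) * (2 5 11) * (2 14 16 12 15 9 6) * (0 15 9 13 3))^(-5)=((0 4 7 15 13 3)(2 5 11 14 16 12 9 6))^(-5)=(0 4 7 15 13 3)(2 14 9 5 16 6 11 12)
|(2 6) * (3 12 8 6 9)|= |(2 9 3 12 8 6)|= 6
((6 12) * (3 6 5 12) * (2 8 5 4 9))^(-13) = (2 9 4 12 5 8)(3 6)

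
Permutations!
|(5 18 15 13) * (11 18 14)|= 6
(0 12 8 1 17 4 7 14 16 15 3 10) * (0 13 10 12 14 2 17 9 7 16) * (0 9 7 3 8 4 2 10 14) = (1 7 10 13 14 9 3 12 4 16 15 8)(2 17) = [0, 7, 17, 12, 16, 5, 6, 10, 1, 3, 13, 11, 4, 14, 9, 8, 15, 2]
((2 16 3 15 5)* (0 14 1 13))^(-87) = ((0 14 1 13)(2 16 3 15 5))^(-87) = (0 14 1 13)(2 15 16 5 3)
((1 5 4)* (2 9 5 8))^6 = (9)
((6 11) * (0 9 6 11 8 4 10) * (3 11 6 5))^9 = (11)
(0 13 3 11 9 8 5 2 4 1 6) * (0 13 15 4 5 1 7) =[15, 6, 5, 11, 7, 2, 13, 0, 1, 8, 10, 9, 12, 3, 14, 4] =(0 15 4 7)(1 6 13 3 11 9 8)(2 5)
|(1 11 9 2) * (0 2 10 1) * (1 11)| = |(0 2)(9 10 11)| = 6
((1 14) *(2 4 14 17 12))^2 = (1 12 4)(2 14 17)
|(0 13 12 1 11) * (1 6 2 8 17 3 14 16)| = |(0 13 12 6 2 8 17 3 14 16 1 11)| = 12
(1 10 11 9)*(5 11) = (1 10 5 11 9) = [0, 10, 2, 3, 4, 11, 6, 7, 8, 1, 5, 9]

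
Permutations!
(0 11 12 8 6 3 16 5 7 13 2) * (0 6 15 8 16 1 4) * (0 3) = (0 11 12 16 5 7 13 2 6)(1 4 3)(8 15) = [11, 4, 6, 1, 3, 7, 0, 13, 15, 9, 10, 12, 16, 2, 14, 8, 5]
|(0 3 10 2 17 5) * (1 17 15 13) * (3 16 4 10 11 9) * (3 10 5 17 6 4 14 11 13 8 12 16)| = 63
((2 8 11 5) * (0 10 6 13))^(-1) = (0 13 6 10)(2 5 11 8)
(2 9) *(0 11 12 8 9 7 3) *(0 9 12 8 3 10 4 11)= (2 7 10 4 11 8 12 3 9)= [0, 1, 7, 9, 11, 5, 6, 10, 12, 2, 4, 8, 3]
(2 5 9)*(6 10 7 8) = [0, 1, 5, 3, 4, 9, 10, 8, 6, 2, 7] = (2 5 9)(6 10 7 8)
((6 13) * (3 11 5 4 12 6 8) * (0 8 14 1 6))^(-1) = ((0 8 3 11 5 4 12)(1 6 13 14))^(-1) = (0 12 4 5 11 3 8)(1 14 13 6)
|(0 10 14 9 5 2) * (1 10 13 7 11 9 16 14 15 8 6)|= 70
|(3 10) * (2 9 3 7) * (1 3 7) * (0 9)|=12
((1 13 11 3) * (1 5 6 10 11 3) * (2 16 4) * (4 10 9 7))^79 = (1 4 3 16 6 11 7 13 2 5 10 9)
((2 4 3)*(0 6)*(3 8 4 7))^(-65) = ((0 6)(2 7 3)(4 8))^(-65) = (0 6)(2 7 3)(4 8)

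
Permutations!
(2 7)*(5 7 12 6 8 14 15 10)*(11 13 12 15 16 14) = (2 15 10 5 7)(6 8 11 13 12)(14 16) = [0, 1, 15, 3, 4, 7, 8, 2, 11, 9, 5, 13, 6, 12, 16, 10, 14]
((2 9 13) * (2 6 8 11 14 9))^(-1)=((6 8 11 14 9 13))^(-1)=(6 13 9 14 11 8)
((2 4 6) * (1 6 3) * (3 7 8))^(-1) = (1 3 8 7 4 2 6) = ((1 6 2 4 7 8 3))^(-1)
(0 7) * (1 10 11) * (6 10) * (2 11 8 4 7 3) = [3, 6, 11, 2, 7, 5, 10, 0, 4, 9, 8, 1] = (0 3 2 11 1 6 10 8 4 7)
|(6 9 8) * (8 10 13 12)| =6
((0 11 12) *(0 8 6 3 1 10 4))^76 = ((0 11 12 8 6 3 1 10 4))^76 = (0 6 4 8 10 12 1 11 3)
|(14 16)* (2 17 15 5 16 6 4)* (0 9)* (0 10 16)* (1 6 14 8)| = |(0 9 10 16 8 1 6 4 2 17 15 5)| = 12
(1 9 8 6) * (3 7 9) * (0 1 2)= (0 1 3 7 9 8 6 2)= [1, 3, 0, 7, 4, 5, 2, 9, 6, 8]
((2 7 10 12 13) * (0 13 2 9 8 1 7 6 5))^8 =(0 2 7 9 5 12 1 13 6 10 8)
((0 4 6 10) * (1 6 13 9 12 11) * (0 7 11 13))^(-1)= (0 4)(1 11 7 10 6)(9 13 12)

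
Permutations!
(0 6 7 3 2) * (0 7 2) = [6, 1, 7, 0, 4, 5, 2, 3] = (0 6 2 7 3)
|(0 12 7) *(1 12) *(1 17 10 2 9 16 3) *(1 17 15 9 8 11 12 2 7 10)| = 13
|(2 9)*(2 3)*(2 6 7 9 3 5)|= 6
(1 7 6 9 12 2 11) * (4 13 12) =[0, 7, 11, 3, 13, 5, 9, 6, 8, 4, 10, 1, 2, 12] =(1 7 6 9 4 13 12 2 11)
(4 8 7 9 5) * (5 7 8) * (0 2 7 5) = (0 2 7 9 5 4) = [2, 1, 7, 3, 0, 4, 6, 9, 8, 5]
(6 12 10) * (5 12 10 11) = (5 12 11)(6 10) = [0, 1, 2, 3, 4, 12, 10, 7, 8, 9, 6, 5, 11]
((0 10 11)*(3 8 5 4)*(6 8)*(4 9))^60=((0 10 11)(3 6 8 5 9 4))^60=(11)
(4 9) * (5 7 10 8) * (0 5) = (0 5 7 10 8)(4 9) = [5, 1, 2, 3, 9, 7, 6, 10, 0, 4, 8]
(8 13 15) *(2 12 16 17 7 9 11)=(2 12 16 17 7 9 11)(8 13 15)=[0, 1, 12, 3, 4, 5, 6, 9, 13, 11, 10, 2, 16, 15, 14, 8, 17, 7]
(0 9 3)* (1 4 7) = (0 9 3)(1 4 7) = [9, 4, 2, 0, 7, 5, 6, 1, 8, 3]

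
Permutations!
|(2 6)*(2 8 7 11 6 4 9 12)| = 4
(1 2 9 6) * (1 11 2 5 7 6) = (1 5 7 6 11 2 9) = [0, 5, 9, 3, 4, 7, 11, 6, 8, 1, 10, 2]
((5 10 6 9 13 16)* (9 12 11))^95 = ((5 10 6 12 11 9 13 16))^95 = (5 16 13 9 11 12 6 10)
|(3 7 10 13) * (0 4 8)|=12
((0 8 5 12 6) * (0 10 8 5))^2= (0 12 10)(5 6 8)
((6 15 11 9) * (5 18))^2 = ((5 18)(6 15 11 9))^2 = (18)(6 11)(9 15)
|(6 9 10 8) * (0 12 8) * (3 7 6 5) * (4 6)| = |(0 12 8 5 3 7 4 6 9 10)| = 10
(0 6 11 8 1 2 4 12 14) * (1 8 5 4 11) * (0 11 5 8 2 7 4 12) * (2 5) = (0 6 1 7 4)(5 12 14 11 8) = [6, 7, 2, 3, 0, 12, 1, 4, 5, 9, 10, 8, 14, 13, 11]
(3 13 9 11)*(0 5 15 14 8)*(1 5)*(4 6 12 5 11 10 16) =(0 1 11 3 13 9 10 16 4 6 12 5 15 14 8) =[1, 11, 2, 13, 6, 15, 12, 7, 0, 10, 16, 3, 5, 9, 8, 14, 4]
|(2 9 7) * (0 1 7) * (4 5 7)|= 7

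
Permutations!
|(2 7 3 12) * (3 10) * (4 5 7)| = 7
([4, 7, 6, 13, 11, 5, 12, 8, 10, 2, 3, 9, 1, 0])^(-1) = (0 13 3 10 8 7 1 12 6 2 9 11 4)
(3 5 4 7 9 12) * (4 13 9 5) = (3 4 7 5 13 9 12) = [0, 1, 2, 4, 7, 13, 6, 5, 8, 12, 10, 11, 3, 9]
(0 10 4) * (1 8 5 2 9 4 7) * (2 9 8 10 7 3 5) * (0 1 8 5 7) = (1 10 3 7 8 2 5 9 4) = [0, 10, 5, 7, 1, 9, 6, 8, 2, 4, 3]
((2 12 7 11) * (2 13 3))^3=(2 11)(3 7)(12 13)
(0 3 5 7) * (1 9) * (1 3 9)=[9, 1, 2, 5, 4, 7, 6, 0, 8, 3]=(0 9 3 5 7)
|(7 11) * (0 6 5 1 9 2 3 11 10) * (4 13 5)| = 12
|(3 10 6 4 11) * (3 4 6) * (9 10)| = |(3 9 10)(4 11)| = 6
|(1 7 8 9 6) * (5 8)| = 6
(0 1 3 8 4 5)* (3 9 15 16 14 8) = (0 1 9 15 16 14 8 4 5) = [1, 9, 2, 3, 5, 0, 6, 7, 4, 15, 10, 11, 12, 13, 8, 16, 14]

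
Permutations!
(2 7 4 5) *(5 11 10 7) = (2 5)(4 11 10 7) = [0, 1, 5, 3, 11, 2, 6, 4, 8, 9, 7, 10]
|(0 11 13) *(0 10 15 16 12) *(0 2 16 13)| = 6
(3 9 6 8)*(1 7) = (1 7)(3 9 6 8) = [0, 7, 2, 9, 4, 5, 8, 1, 3, 6]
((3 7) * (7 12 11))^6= (3 11)(7 12)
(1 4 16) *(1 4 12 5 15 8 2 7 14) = (1 12 5 15 8 2 7 14)(4 16) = [0, 12, 7, 3, 16, 15, 6, 14, 2, 9, 10, 11, 5, 13, 1, 8, 4]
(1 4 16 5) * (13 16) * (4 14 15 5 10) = [0, 14, 2, 3, 13, 1, 6, 7, 8, 9, 4, 11, 12, 16, 15, 5, 10] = (1 14 15 5)(4 13 16 10)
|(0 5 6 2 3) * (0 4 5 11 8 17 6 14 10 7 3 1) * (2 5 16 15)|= |(0 11 8 17 6 5 14 10 7 3 4 16 15 2 1)|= 15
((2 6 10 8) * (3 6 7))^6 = (10)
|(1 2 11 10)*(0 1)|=|(0 1 2 11 10)|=5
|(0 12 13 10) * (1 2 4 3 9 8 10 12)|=|(0 1 2 4 3 9 8 10)(12 13)|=8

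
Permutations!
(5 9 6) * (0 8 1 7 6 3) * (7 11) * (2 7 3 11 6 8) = (0 2 7 8 1 6 5 9 11 3) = [2, 6, 7, 0, 4, 9, 5, 8, 1, 11, 10, 3]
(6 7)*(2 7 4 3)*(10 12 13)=(2 7 6 4 3)(10 12 13)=[0, 1, 7, 2, 3, 5, 4, 6, 8, 9, 12, 11, 13, 10]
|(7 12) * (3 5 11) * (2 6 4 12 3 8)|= 9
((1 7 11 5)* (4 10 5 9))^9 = ((1 7 11 9 4 10 5))^9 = (1 11 4 5 7 9 10)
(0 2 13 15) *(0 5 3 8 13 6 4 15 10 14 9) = [2, 1, 6, 8, 15, 3, 4, 7, 13, 0, 14, 11, 12, 10, 9, 5] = (0 2 6 4 15 5 3 8 13 10 14 9)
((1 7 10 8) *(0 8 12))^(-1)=(0 12 10 7 1 8)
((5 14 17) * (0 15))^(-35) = (0 15)(5 14 17)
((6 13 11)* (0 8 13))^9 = ((0 8 13 11 6))^9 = (0 6 11 13 8)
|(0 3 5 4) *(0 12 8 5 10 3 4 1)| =|(0 4 12 8 5 1)(3 10)| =6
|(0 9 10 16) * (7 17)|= 4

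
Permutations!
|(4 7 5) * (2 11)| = |(2 11)(4 7 5)| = 6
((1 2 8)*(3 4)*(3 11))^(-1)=(1 8 2)(3 11 4)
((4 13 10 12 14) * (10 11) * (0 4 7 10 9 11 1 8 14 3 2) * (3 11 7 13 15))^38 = ((0 4 15 3 2)(1 8 14 13)(7 10 12 11 9))^38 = (0 3 4 2 15)(1 14)(7 11 10 9 12)(8 13)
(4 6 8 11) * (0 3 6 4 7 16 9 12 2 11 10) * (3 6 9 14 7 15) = (0 6 8 10)(2 11 15 3 9 12)(7 16 14) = [6, 1, 11, 9, 4, 5, 8, 16, 10, 12, 0, 15, 2, 13, 7, 3, 14]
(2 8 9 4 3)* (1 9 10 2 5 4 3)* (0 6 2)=(0 6 2 8 10)(1 9 3 5 4)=[6, 9, 8, 5, 1, 4, 2, 7, 10, 3, 0]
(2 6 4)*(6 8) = (2 8 6 4) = [0, 1, 8, 3, 2, 5, 4, 7, 6]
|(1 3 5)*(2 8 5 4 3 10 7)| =|(1 10 7 2 8 5)(3 4)| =6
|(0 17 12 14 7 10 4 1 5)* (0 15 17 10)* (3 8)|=|(0 10 4 1 5 15 17 12 14 7)(3 8)|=10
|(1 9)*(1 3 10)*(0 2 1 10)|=|(10)(0 2 1 9 3)|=5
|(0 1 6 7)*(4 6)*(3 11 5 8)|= 20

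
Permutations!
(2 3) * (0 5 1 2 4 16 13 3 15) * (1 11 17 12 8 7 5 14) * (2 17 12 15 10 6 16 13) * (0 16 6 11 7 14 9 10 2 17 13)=(0 9 10 11 12 8 14 1 13 3 4)(5 7)(15 16 17)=[9, 13, 2, 4, 0, 7, 6, 5, 14, 10, 11, 12, 8, 3, 1, 16, 17, 15]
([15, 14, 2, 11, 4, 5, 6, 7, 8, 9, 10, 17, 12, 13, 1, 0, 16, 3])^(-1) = [15, 14, 2, 17, 4, 5, 6, 7, 8, 9, 10, 3, 12, 13, 1, 0, 16, 11]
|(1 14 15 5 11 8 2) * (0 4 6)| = |(0 4 6)(1 14 15 5 11 8 2)| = 21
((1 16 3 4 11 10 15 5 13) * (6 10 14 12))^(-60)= ((1 16 3 4 11 14 12 6 10 15 5 13))^(-60)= (16)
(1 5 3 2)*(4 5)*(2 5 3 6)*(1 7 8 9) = [0, 4, 7, 5, 3, 6, 2, 8, 9, 1] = (1 4 3 5 6 2 7 8 9)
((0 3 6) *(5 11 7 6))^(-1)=(0 6 7 11 5 3)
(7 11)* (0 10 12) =(0 10 12)(7 11) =[10, 1, 2, 3, 4, 5, 6, 11, 8, 9, 12, 7, 0]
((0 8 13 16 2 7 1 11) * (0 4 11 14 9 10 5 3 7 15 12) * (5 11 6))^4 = (0 2 8 15 13 12 16)(1 11 3 9 6)(4 7 10 5 14) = ((0 8 13 16 2 15 12)(1 14 9 10 11 4 6 5 3 7))^4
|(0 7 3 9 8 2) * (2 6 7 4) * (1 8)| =|(0 4 2)(1 8 6 7 3 9)| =6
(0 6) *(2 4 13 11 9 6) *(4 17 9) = (0 2 17 9 6)(4 13 11) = [2, 1, 17, 3, 13, 5, 0, 7, 8, 6, 10, 4, 12, 11, 14, 15, 16, 9]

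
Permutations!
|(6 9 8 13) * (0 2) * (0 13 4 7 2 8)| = 8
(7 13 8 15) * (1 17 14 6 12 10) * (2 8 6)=(1 17 14 2 8 15 7 13 6 12 10)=[0, 17, 8, 3, 4, 5, 12, 13, 15, 9, 1, 11, 10, 6, 2, 7, 16, 14]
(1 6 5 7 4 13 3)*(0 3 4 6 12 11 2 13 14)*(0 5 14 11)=[3, 12, 13, 1, 11, 7, 14, 6, 8, 9, 10, 2, 0, 4, 5]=(0 3 1 12)(2 13 4 11)(5 7 6 14)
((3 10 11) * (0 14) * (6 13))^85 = (0 14)(3 10 11)(6 13)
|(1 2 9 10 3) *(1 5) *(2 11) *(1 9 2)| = 4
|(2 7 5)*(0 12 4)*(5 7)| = |(0 12 4)(2 5)| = 6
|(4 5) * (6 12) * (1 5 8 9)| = 10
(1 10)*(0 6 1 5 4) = [6, 10, 2, 3, 0, 4, 1, 7, 8, 9, 5] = (0 6 1 10 5 4)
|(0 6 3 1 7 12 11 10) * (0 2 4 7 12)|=|(0 6 3 1 12 11 10 2 4 7)|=10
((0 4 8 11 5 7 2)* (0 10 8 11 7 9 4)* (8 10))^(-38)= (2 8 7)(4 5)(9 11)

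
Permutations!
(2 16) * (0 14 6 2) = (0 14 6 2 16) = [14, 1, 16, 3, 4, 5, 2, 7, 8, 9, 10, 11, 12, 13, 6, 15, 0]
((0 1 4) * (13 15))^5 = (0 4 1)(13 15)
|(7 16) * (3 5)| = |(3 5)(7 16)| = 2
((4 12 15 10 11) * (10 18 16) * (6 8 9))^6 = ((4 12 15 18 16 10 11)(6 8 9))^6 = (4 11 10 16 18 15 12)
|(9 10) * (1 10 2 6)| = |(1 10 9 2 6)| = 5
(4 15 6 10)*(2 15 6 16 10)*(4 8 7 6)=[0, 1, 15, 3, 4, 5, 2, 6, 7, 9, 8, 11, 12, 13, 14, 16, 10]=(2 15 16 10 8 7 6)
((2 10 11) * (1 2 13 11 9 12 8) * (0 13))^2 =(0 11 13)(1 10 12)(2 9 8)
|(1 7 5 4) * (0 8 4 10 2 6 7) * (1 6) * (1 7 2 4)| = 6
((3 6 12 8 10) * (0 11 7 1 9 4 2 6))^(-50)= (0 10 12 2 9 7)(1 11 3 8 6 4)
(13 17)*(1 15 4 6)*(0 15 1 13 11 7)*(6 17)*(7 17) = (0 15 4 7)(6 13)(11 17) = [15, 1, 2, 3, 7, 5, 13, 0, 8, 9, 10, 17, 12, 6, 14, 4, 16, 11]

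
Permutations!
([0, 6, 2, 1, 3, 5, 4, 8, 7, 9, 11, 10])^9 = (1 6 4 3)(7 8)(10 11)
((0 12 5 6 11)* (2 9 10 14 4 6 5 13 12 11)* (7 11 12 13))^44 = ((0 12 7 11)(2 9 10 14 4 6))^44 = (2 10 4)(6 9 14)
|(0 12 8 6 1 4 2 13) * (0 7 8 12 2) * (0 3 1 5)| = 21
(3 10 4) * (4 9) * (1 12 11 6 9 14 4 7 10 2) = (1 12 11 6 9 7 10 14 4 3 2) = [0, 12, 1, 2, 3, 5, 9, 10, 8, 7, 14, 6, 11, 13, 4]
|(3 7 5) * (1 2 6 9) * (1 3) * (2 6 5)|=|(1 6 9 3 7 2 5)|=7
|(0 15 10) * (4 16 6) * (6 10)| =6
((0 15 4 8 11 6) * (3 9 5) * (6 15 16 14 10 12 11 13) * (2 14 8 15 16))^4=((0 2 14 10 12 11 16 8 13 6)(3 9 5)(4 15))^4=(0 12 13 14 16)(2 11 6 10 8)(3 9 5)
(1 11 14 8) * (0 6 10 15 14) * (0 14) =(0 6 10 15)(1 11 14 8) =[6, 11, 2, 3, 4, 5, 10, 7, 1, 9, 15, 14, 12, 13, 8, 0]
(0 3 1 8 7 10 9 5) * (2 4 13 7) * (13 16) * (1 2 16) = (0 3 2 4 1 8 16 13 7 10 9 5) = [3, 8, 4, 2, 1, 0, 6, 10, 16, 5, 9, 11, 12, 7, 14, 15, 13]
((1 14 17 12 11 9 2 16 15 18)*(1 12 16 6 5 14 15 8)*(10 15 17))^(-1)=(1 8 16 17)(2 9 11 12 18 15 10 14 5 6)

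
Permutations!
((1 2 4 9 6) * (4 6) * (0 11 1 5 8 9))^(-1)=((0 11 1 2 6 5 8 9 4))^(-1)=(0 4 9 8 5 6 2 1 11)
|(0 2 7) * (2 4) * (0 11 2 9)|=|(0 4 9)(2 7 11)|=3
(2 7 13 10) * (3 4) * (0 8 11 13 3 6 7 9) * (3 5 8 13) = [13, 1, 9, 4, 6, 8, 7, 5, 11, 0, 2, 3, 12, 10] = (0 13 10 2 9)(3 4 6 7 5 8 11)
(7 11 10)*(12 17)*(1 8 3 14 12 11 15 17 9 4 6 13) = [0, 8, 2, 14, 6, 5, 13, 15, 3, 4, 7, 10, 9, 1, 12, 17, 16, 11] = (1 8 3 14 12 9 4 6 13)(7 15 17 11 10)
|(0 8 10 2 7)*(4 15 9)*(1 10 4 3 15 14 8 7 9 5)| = 42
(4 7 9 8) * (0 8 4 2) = (0 8 2)(4 7 9) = [8, 1, 0, 3, 7, 5, 6, 9, 2, 4]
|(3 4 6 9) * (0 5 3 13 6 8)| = |(0 5 3 4 8)(6 9 13)| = 15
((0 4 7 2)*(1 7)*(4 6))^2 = (0 4 7)(1 2 6)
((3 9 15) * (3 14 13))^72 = (3 15 13 9 14)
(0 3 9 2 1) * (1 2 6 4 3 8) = (0 8 1)(3 9 6 4) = [8, 0, 2, 9, 3, 5, 4, 7, 1, 6]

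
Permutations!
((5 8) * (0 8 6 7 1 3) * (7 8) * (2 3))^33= (8)(0 2 7 3 1)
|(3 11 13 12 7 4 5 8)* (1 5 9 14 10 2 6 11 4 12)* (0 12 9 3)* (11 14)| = |(0 12 7 9 11 13 1 5 8)(2 6 14 10)(3 4)| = 36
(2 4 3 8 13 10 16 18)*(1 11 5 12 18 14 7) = (1 11 5 12 18 2 4 3 8 13 10 16 14 7) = [0, 11, 4, 8, 3, 12, 6, 1, 13, 9, 16, 5, 18, 10, 7, 15, 14, 17, 2]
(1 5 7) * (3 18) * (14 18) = (1 5 7)(3 14 18) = [0, 5, 2, 14, 4, 7, 6, 1, 8, 9, 10, 11, 12, 13, 18, 15, 16, 17, 3]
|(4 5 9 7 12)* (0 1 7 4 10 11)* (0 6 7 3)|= |(0 1 3)(4 5 9)(6 7 12 10 11)|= 15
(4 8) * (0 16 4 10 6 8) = [16, 1, 2, 3, 0, 5, 8, 7, 10, 9, 6, 11, 12, 13, 14, 15, 4] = (0 16 4)(6 8 10)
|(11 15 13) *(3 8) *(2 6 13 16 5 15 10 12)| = |(2 6 13 11 10 12)(3 8)(5 15 16)| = 6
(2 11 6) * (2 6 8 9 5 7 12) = (2 11 8 9 5 7 12) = [0, 1, 11, 3, 4, 7, 6, 12, 9, 5, 10, 8, 2]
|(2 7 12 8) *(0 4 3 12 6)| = |(0 4 3 12 8 2 7 6)| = 8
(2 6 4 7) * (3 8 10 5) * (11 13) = (2 6 4 7)(3 8 10 5)(11 13) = [0, 1, 6, 8, 7, 3, 4, 2, 10, 9, 5, 13, 12, 11]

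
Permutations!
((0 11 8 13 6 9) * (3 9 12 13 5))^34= (0 3 8)(5 11 9)(6 12 13)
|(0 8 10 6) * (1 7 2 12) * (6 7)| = 8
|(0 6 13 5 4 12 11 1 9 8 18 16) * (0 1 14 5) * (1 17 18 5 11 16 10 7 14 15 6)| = 17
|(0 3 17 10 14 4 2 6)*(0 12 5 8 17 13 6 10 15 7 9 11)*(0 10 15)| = 8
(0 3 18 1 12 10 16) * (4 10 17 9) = [3, 12, 2, 18, 10, 5, 6, 7, 8, 4, 16, 11, 17, 13, 14, 15, 0, 9, 1] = (0 3 18 1 12 17 9 4 10 16)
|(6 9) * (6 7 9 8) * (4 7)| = 6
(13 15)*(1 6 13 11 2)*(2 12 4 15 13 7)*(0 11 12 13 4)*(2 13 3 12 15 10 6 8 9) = (15)(0 11 3 12)(1 8 9 2)(4 10 6 7 13) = [11, 8, 1, 12, 10, 5, 7, 13, 9, 2, 6, 3, 0, 4, 14, 15]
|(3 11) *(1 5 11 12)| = |(1 5 11 3 12)| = 5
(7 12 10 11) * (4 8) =(4 8)(7 12 10 11) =[0, 1, 2, 3, 8, 5, 6, 12, 4, 9, 11, 7, 10]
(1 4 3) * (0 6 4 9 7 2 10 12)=(0 6 4 3 1 9 7 2 10 12)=[6, 9, 10, 1, 3, 5, 4, 2, 8, 7, 12, 11, 0]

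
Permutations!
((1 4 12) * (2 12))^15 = ((1 4 2 12))^15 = (1 12 2 4)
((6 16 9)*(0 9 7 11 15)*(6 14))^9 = (0 9 14 6 16 7 11 15)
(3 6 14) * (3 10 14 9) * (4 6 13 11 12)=(3 13 11 12 4 6 9)(10 14)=[0, 1, 2, 13, 6, 5, 9, 7, 8, 3, 14, 12, 4, 11, 10]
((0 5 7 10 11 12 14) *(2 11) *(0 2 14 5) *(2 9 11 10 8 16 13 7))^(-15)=(2 5 12 11 9 14 10)(7 8 16 13)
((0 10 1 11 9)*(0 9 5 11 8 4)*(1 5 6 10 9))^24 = (11)(0 4 8 1 9)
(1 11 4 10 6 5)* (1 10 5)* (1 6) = (1 11 4 5 10) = [0, 11, 2, 3, 5, 10, 6, 7, 8, 9, 1, 4]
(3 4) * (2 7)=(2 7)(3 4)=[0, 1, 7, 4, 3, 5, 6, 2]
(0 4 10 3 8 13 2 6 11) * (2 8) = [4, 1, 6, 2, 10, 5, 11, 7, 13, 9, 3, 0, 12, 8] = (0 4 10 3 2 6 11)(8 13)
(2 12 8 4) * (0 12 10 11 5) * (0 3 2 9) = (0 12 8 4 9)(2 10 11 5 3) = [12, 1, 10, 2, 9, 3, 6, 7, 4, 0, 11, 5, 8]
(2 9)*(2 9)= [0, 1, 2, 3, 4, 5, 6, 7, 8, 9]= (9)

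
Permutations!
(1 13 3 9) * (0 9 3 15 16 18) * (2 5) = (0 9 1 13 15 16 18)(2 5) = [9, 13, 5, 3, 4, 2, 6, 7, 8, 1, 10, 11, 12, 15, 14, 16, 18, 17, 0]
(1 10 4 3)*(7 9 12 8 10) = (1 7 9 12 8 10 4 3) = [0, 7, 2, 1, 3, 5, 6, 9, 10, 12, 4, 11, 8]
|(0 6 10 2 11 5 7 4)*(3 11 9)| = |(0 6 10 2 9 3 11 5 7 4)| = 10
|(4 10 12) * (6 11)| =|(4 10 12)(6 11)| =6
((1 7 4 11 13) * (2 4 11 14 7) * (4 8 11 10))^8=(14)(1 11 2 13 8)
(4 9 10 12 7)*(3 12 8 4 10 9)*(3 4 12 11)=(3 11)(7 10 8 12)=[0, 1, 2, 11, 4, 5, 6, 10, 12, 9, 8, 3, 7]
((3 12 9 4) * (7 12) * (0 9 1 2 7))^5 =((0 9 4 3)(1 2 7 12))^5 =(0 9 4 3)(1 2 7 12)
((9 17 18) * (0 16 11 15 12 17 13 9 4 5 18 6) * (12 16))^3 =(18)(0 6 17 12)(9 13)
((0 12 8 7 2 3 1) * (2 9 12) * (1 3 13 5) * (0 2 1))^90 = ((0 1 2 13 5)(7 9 12 8))^90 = (13)(7 12)(8 9)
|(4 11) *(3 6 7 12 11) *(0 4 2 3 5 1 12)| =10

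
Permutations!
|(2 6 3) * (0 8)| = |(0 8)(2 6 3)| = 6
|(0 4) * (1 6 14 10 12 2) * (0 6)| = 8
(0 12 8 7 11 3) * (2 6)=(0 12 8 7 11 3)(2 6)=[12, 1, 6, 0, 4, 5, 2, 11, 7, 9, 10, 3, 8]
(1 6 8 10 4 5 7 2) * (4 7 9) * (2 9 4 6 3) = (1 3 2)(4 5)(6 8 10 7 9) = [0, 3, 1, 2, 5, 4, 8, 9, 10, 6, 7]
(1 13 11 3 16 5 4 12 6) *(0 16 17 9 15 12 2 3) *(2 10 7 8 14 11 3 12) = (0 16 5 4 10 7 8 14 11)(1 13 3 17 9 15 2 12 6) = [16, 13, 12, 17, 10, 4, 1, 8, 14, 15, 7, 0, 6, 3, 11, 2, 5, 9]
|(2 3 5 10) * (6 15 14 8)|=|(2 3 5 10)(6 15 14 8)|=4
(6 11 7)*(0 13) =[13, 1, 2, 3, 4, 5, 11, 6, 8, 9, 10, 7, 12, 0] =(0 13)(6 11 7)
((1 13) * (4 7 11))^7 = (1 13)(4 7 11)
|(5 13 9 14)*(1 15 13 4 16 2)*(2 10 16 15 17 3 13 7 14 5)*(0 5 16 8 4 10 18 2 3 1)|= |(0 5 10 8 4 15 7 14 3 13 9 16 18 2)(1 17)|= 14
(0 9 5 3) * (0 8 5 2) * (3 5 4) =(0 9 2)(3 8 4) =[9, 1, 0, 8, 3, 5, 6, 7, 4, 2]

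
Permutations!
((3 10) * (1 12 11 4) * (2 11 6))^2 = (1 6 11)(2 4 12)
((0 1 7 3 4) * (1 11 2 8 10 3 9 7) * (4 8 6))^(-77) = ((0 11 2 6 4)(3 8 10)(7 9))^(-77) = (0 6 11 4 2)(3 8 10)(7 9)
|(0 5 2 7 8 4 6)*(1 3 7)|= |(0 5 2 1 3 7 8 4 6)|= 9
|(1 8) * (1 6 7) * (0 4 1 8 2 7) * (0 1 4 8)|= |(0 8 6 1 2 7)|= 6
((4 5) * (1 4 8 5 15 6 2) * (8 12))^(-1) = (1 2 6 15 4)(5 8 12)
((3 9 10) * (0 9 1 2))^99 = ((0 9 10 3 1 2))^99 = (0 3)(1 9)(2 10)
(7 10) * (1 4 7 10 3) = [0, 4, 2, 1, 7, 5, 6, 3, 8, 9, 10] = (10)(1 4 7 3)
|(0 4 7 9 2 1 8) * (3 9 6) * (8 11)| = 10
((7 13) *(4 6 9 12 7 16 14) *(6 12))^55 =((4 12 7 13 16 14)(6 9))^55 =(4 12 7 13 16 14)(6 9)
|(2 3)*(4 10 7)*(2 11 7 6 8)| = 8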